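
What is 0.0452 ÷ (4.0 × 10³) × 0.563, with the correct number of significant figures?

6.4 × 10⁻⁶

0.0452 ÷ (4.0 × 10³) × 0.563 = 0.0000063619
Multiplication/division keeps the fewest significant figures: 0.0452 → 3 s.f., 4.0 × 10³ → 2 s.f., 0.563 → 3 s.f.; limit is 2.
Rounded to 2 significant figures: 6.4 × 10⁻⁶.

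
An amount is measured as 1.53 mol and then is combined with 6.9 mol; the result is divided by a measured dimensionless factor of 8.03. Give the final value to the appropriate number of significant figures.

1.0 mol

1.53 mol + 6.9 mol = 8.43 mol; the sum is limited to 1 decimal place (2 s.f.).
Carrying full precision, 8.43 ÷ 8.03 = 1.0498132005… mol; 8.03 has 3 s.f., so the result keeps min(2, 3) = 2 s.f.
Rounded to 2 significant figures: 1.0 mol.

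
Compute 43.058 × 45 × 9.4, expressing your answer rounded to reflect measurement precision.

1.8 × 10^4

43.058 × 45 × 9.4 = 18213.534
Multiplication/division keeps the fewest significant figures: 43.058 → 5 s.f., 45 → 2 s.f., 9.4 → 2 s.f.; limit is 2.
Rounded to 2 significant figures: 1.8 × 10^4.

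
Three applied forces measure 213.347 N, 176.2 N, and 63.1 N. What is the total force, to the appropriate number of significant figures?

213.347 N + 176.2 N + 63.1 N = 452.647 N.
Addition/subtraction keeps the fewest decimal places: 213.347 → 3 decimal places, 176.2 → 1 decimal place, 63.1 → 1 decimal place; limit is 1.
Rounded to 1 decimal place: 452.6 N.

452.6 N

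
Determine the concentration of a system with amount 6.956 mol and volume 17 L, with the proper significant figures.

concentration = 6.956 mol ÷ 17 L = 0.409176470588… mol/L.
6.956 has 4 significant figures; 17 has 2.
Division/multiplication keeps the fewest: 2 significant figures.
Rounded: 0.41 mol/L.

0.41 mol/L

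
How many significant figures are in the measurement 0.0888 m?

0.0888: leading zeros are not significant.

3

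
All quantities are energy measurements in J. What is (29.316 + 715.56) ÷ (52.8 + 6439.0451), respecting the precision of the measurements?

0.11474

29.316 + 715.56 = 744.876, limited to 2 d.p. → 5 s.f.; 52.8 + 6439.0451 = 6491.8451, limited to 1 d.p. → 5 s.f.
Carrying full precision, 744.876 ÷ 6491.8451 = 0.114740260824…; keep min(5, 5) = 5 s.f.
Rounded to 5 significant figures: 0.11474.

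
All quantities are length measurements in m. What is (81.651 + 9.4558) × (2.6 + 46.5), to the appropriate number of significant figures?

81.651 + 9.4558 = 91.1068, limited to 3 d.p. → 5 s.f.; 2.6 + 46.5 = 49.1, limited to 1 d.p. → 3 s.f.
Carrying full precision, 91.1068 × 49.1 = 4473.34388; keep min(5, 3) = 3 s.f.
Rounded to 3 significant figures: 4.47 × 10³ m².

4.47 × 10³ m²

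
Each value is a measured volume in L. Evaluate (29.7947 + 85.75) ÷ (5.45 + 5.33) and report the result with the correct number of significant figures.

29.7947 + 85.75 = 115.5447, limited to 2 d.p. → 5 s.f.; 5.45 + 5.33 = 10.78, limited to 2 d.p. → 4 s.f.
Carrying full precision, 115.5447 ÷ 10.78 = 10.718432282…; keep min(5, 4) = 4 s.f.
Rounded to 4 significant figures: 10.72.

10.72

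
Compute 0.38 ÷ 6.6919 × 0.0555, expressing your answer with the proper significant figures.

0.0032

0.38 ÷ 6.6919 × 0.0555 = 0.00315157130262…
Multiplication/division keeps the fewest significant figures: 0.38 → 2 s.f., 6.6919 → 5 s.f., 0.0555 → 3 s.f.; limit is 2.
Rounded to 2 significant figures: 0.0032.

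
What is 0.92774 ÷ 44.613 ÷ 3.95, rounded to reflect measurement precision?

0.92774 ÷ 44.613 ÷ 3.95 = 0.00526462883186…
Multiplication/division keeps the fewest significant figures: 0.92774 → 5 s.f., 44.613 → 5 s.f., 3.95 → 3 s.f.; limit is 3.
Rounded to 3 significant figures: 0.00526.

0.00526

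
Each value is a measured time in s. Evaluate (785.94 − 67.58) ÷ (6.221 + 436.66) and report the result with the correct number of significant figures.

785.94 − 67.58 = 718.36, limited to 2 d.p. → 5 s.f.; 6.221 + 436.66 = 442.881, limited to 2 d.p. → 5 s.f.
Carrying full precision, 718.36 ÷ 442.881 = 1.62201584624…; keep min(5, 5) = 5 s.f.
Rounded to 5 significant figures: 1.6220.

1.6220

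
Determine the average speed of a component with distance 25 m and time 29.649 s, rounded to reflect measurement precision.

average speed = 25 m ÷ 29.649 s = 0.843198758811… m/s.
25 has 2 significant figures; 29.649 has 5.
Division/multiplication keeps the fewest: 2 significant figures.
Rounded: 0.84 m/s.

0.84 m/s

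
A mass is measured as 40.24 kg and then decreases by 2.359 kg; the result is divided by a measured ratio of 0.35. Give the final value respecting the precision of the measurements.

1.1 × 10^2 kg

40.24 kg − 2.359 kg = 37.881 kg; the difference is limited to 2 decimal places (4 s.f.).
Carrying full precision, 37.881 ÷ 0.35 = 108.231428571… kg; 0.35 has 2 s.f., so the result keeps min(4, 2) = 2 s.f.
Rounded to 2 significant figures: 1.1 × 10^2 kg.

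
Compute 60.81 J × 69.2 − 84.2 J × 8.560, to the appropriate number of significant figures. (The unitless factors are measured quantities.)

3.49 × 10³ J

60.81 × 69.2 = 4208.052 → 4.21 × 10³ J (3 s.f., last digit at the 10^1 place).
84.2 × 8.560 = 720.752 → 721 J (3 s.f., last digit at the 10^0 place).
Difference: 3487.3 J; keep the coarser place, 10^1.
Result: 3.49 × 10³ J.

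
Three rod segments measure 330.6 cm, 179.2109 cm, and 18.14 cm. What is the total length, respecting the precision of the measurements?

330.6 cm + 179.2109 cm + 18.14 cm = 527.9509 cm.
Addition/subtraction keeps the fewest decimal places: 330.6 → 1 decimal place, 179.2109 → 4 decimal places, 18.14 → 2 decimal places; limit is 1.
Rounded to 1 decimal place: 528.0 cm.

528.0 cm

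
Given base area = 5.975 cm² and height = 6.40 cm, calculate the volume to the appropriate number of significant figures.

volume = 5.975 cm² × 6.40 cm = 38.24 cm³.
5.975 has 4 significant figures; 6.40 has 3.
Division/multiplication keeps the fewest: 3 significant figures.
Rounded: 38.2 cm³.

38.2 cm³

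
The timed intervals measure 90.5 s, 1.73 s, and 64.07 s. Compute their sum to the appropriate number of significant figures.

90.5 s + 1.73 s + 64.07 s = 156.30 s.
Addition/subtraction keeps the fewest decimal places: 90.5 → 1 decimal place, 1.73 → 2 decimal places, 64.07 → 2 decimal places; limit is 1.
Rounded to 1 decimal place: 156.3 s.

156.3 s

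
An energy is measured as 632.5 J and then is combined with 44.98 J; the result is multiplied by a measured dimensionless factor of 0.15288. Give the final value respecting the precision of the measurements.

632.5 J + 44.98 J = 677.48 J; the sum is limited to 1 decimal place (4 s.f.).
Carrying full precision, 677.48 × 0.15288 = 103.5731424 J; 0.15288 has 5 s.f., so the result keeps min(4, 5) = 4 s.f.
Rounded to 4 significant figures: 103.6 J.

103.6 J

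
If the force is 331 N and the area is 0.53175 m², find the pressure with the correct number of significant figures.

pressure = 331 N ÷ 0.53175 m² = 622.47296662… Pa.
331 has 3 significant figures; 0.53175 has 5.
Division/multiplication keeps the fewest: 3 significant figures.
Rounded: 622 Pa.

622 Pa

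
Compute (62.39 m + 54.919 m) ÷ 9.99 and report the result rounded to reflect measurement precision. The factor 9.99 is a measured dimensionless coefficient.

11.7 m

62.39 m + 54.919 m = 117.309 m; the sum is limited to 2 decimal places (5 s.f.).
Carrying full precision, 117.309 ÷ 9.99 = 11.7426426426… m; 9.99 has 3 s.f., so the result keeps min(5, 3) = 3 s.f.
Rounded to 3 significant figures: 11.7 m.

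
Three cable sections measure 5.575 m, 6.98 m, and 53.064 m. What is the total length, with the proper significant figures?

5.575 m + 6.98 m + 53.064 m = 65.619 m.
Addition/subtraction keeps the fewest decimal places: 5.575 → 3 decimal places, 6.98 → 2 decimal places, 53.064 → 3 decimal places; limit is 2.
Rounded to 2 decimal places: 65.62 m.

65.62 m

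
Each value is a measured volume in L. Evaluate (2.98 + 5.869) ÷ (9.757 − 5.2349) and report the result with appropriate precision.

1.96

2.98 + 5.869 = 8.849, limited to 2 d.p. → 3 s.f.; 9.757 − 5.2349 = 4.5221, limited to 3 d.p. → 4 s.f.
Carrying full precision, 8.849 ÷ 4.5221 = 1.95683421419…; keep min(3, 4) = 3 s.f.
Rounded to 3 significant figures: 1.96.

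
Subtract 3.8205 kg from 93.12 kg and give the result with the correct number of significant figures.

89.30 kg

93.12 kg − 3.8205 kg = 89.2995 kg.
Addition/subtraction keeps the fewest decimal places: 93.12 → 2 decimal places, 3.8205 → 4 decimal places; limit is 2.
Rounded to 2 decimal places: 89.30 kg.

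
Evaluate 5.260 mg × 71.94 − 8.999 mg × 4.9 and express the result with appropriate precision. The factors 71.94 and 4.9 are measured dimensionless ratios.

334 mg

5.260 × 71.94 = 378.4044 → 378.4 mg (4 s.f., last digit at the 10^-1 place).
8.999 × 4.9 = 44.0951 → 44 mg (2 s.f., last digit at the 10^0 place).
Difference: 334.3093 mg; keep the coarser place, 10^0.
Result: 334 mg.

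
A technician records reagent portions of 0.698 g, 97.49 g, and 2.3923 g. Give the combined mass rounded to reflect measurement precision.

0.698 g + 97.49 g + 2.3923 g = 100.5803 g.
Addition/subtraction keeps the fewest decimal places: 0.698 → 3 decimal places, 97.49 → 2 decimal places, 2.3923 → 4 decimal places; limit is 2.
Rounded to 2 decimal places: 100.58 g.

100.58 g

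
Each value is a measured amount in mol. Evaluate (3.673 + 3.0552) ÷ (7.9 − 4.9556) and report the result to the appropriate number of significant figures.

3.673 + 3.0552 = 6.7282, limited to 3 d.p. → 4 s.f.; 7.9 − 4.9556 = 2.9444, limited to 1 d.p. → 2 s.f.
Carrying full precision, 6.7282 ÷ 2.9444 = 2.28508354843…; keep min(4, 2) = 2 s.f.
Rounded to 2 significant figures: 2.3.

2.3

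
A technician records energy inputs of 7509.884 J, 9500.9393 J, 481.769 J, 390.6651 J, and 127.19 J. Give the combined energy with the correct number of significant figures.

7509.884 J + 9500.9393 J + 481.769 J + 390.6651 J + 127.19 J = 18010.4474 J.
Addition/subtraction keeps the fewest decimal places: 7509.884 → 3 decimal places, 9500.9393 → 4 decimal places, 481.769 → 3 decimal places, 390.6651 → 4 decimal places, 127.19 → 2 decimal places; limit is 2.
Rounded to 2 decimal places: 18010.45 J.

18010.45 J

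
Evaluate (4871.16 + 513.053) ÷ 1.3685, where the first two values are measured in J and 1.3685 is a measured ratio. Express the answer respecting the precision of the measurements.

3.9344 × 10^3 J

4871.16 J + 513.053 J = 5384.213 J; the sum is limited to 2 decimal places (6 s.f.).
Carrying full precision, 5384.213 ÷ 1.3685 = 3934.39020826… J; 1.3685 has 5 s.f., so the result keeps min(6, 5) = 5 s.f.
Rounded to 5 significant figures: 3.9344 × 10^3 J.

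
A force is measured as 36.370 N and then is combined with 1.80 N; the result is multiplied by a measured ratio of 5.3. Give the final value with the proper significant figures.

2.0 × 10² N

36.370 N + 1.80 N = 38.170 N; the sum is limited to 2 decimal places (4 s.f.).
Carrying full precision, 38.170 × 5.3 = 202.301 N; 5.3 has 2 s.f., so the result keeps min(4, 2) = 2 s.f.
Rounded to 2 significant figures: 2.0 × 10² N.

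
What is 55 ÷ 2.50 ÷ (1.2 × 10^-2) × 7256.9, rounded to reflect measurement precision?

1.3 × 10^7

55 ÷ 2.50 ÷ (1.2 × 10^-2) × 7256.9 = 13304316.6667…
Multiplication/division keeps the fewest significant figures: 55 → 2 s.f., 2.50 → 3 s.f., 1.2 × 10^-2 → 2 s.f., 7256.9 → 5 s.f.; limit is 2.
Rounded to 2 significant figures: 1.3 × 10^7.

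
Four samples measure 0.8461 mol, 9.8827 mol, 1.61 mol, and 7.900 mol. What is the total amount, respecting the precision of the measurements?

0.8461 mol + 9.8827 mol + 1.61 mol + 7.900 mol = 20.2388 mol.
Addition/subtraction keeps the fewest decimal places: 0.8461 → 4 decimal places, 9.8827 → 4 decimal places, 1.61 → 2 decimal places, 7.900 → 3 decimal places; limit is 2.
Rounded to 2 decimal places: 20.24 mol.

20.24 mol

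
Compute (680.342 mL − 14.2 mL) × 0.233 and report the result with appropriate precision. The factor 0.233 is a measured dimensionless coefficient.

155 mL

680.342 mL − 14.2 mL = 666.142 mL; the difference is limited to 1 decimal place (4 s.f.).
Carrying full precision, 666.142 × 0.233 = 155.211086 mL; 0.233 has 3 s.f., so the result keeps min(4, 3) = 3 s.f.
Rounded to 3 significant figures: 155 mL.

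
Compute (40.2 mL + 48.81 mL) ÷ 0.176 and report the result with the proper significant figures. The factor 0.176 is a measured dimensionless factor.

506 mL

40.2 mL + 48.81 mL = 89.01 mL; the sum is limited to 1 decimal place (3 s.f.).
Carrying full precision, 89.01 ÷ 0.176 = 505.738636364… mL; 0.176 has 3 s.f., so the result keeps min(3, 3) = 3 s.f.
Rounded to 3 significant figures: 506 mL.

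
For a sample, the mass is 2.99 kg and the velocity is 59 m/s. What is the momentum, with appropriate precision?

1.8 × 10² kg·m/s

momentum = 2.99 kg × 59 m/s = 176.41 kg·m/s.
2.99 has 3 significant figures; 59 has 2.
Division/multiplication keeps the fewest: 2 significant figures.
Rounded: 1.8 × 10² kg·m/s.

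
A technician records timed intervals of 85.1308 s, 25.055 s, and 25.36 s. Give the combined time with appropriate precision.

135.55 s

85.1308 s + 25.055 s + 25.36 s = 135.5458 s.
Addition/subtraction keeps the fewest decimal places: 85.1308 → 4 decimal places, 25.055 → 3 decimal places, 25.36 → 2 decimal places; limit is 2.
Rounded to 2 decimal places: 135.55 s.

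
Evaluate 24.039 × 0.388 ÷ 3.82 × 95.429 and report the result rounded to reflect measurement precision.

24.039 × 0.388 ÷ 3.82 × 95.429 = 233.004942311…
Multiplication/division keeps the fewest significant figures: 24.039 → 5 s.f., 0.388 → 3 s.f., 3.82 → 3 s.f., 95.429 → 5 s.f.; limit is 3.
Rounded to 3 significant figures: 233.

233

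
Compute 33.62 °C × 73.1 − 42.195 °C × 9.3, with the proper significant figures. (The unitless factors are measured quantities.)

33.62 × 73.1 = 2457.622 → 2.46 × 10³ °C (3 s.f., last digit at the 10^1 place).
42.195 × 9.3 = 392.4135 → 3.9 × 10² °C (2 s.f., last digit at the 10^1 place).
Difference: 2065.2085 °C; keep the coarser place, 10^1.
Result: 2.07 × 10³ °C.

2.07 × 10³ °C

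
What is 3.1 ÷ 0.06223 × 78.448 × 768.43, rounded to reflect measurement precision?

3.1 ÷ 0.06223 × 78.448 × 768.43 = 3002949.85673…
Multiplication/division keeps the fewest significant figures: 3.1 → 2 s.f., 0.06223 → 4 s.f., 78.448 → 5 s.f., 768.43 → 5 s.f.; limit is 2.
Rounded to 2 significant figures: 3.0 × 10⁶.

3.0 × 10⁶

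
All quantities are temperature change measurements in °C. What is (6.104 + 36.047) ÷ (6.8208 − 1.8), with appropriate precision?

6.104 + 36.047 = 42.151, limited to 3 d.p. → 5 s.f.; 6.8208 − 1.8 = 5.0208, limited to 1 d.p. → 2 s.f.
Carrying full precision, 42.151 ÷ 5.0208 = 8.39527565328…; keep min(5, 2) = 2 s.f.
Rounded to 2 significant figures: 8.4.

8.4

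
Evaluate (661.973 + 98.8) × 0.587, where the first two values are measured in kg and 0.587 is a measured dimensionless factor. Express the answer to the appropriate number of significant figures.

447 kg

661.973 kg + 98.8 kg = 760.773 kg; the sum is limited to 1 decimal place (4 s.f.).
Carrying full precision, 760.773 × 0.587 = 446.573751 kg; 0.587 has 3 s.f., so the result keeps min(4, 3) = 3 s.f.
Rounded to 3 significant figures: 447 kg.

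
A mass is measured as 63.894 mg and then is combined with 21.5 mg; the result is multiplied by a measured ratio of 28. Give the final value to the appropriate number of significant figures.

2.4 × 10^3 mg

63.894 mg + 21.5 mg = 85.394 mg; the sum is limited to 1 decimal place (3 s.f.).
Carrying full precision, 85.394 × 28 = 2391.032 mg; 28 has 2 s.f., so the result keeps min(3, 2) = 2 s.f.
Rounded to 2 significant figures: 2.4 × 10^3 mg.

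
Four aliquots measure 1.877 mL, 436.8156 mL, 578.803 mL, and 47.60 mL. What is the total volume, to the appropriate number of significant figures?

1.877 mL + 436.8156 mL + 578.803 mL + 47.60 mL = 1065.0956 mL.
Addition/subtraction keeps the fewest decimal places: 1.877 → 3 decimal places, 436.8156 → 4 decimal places, 578.803 → 3 decimal places, 47.60 → 2 decimal places; limit is 2.
Rounded to 2 decimal places: 1065.10 mL.

1065.10 mL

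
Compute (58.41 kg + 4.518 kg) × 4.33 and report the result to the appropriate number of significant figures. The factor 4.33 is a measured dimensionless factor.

2.72 × 10² kg

58.41 kg + 4.518 kg = 62.928 kg; the sum is limited to 2 decimal places (4 s.f.).
Carrying full precision, 62.928 × 4.33 = 272.47824 kg; 4.33 has 3 s.f., so the result keeps min(4, 3) = 3 s.f.
Rounded to 3 significant figures: 2.72 × 10² kg.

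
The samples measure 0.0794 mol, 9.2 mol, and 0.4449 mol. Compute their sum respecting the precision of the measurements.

0.0794 mol + 9.2 mol + 0.4449 mol = 9.7243 mol.
Addition/subtraction keeps the fewest decimal places: 0.0794 → 4 decimal places, 9.2 → 1 decimal place, 0.4449 → 4 decimal places; limit is 1.
Rounded to 1 decimal place: 9.7 mol.

9.7 mol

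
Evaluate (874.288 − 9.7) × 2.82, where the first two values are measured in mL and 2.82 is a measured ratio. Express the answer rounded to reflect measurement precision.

2.44 × 10³ mL

874.288 mL − 9.7 mL = 864.588 mL; the difference is limited to 1 decimal place (4 s.f.).
Carrying full precision, 864.588 × 2.82 = 2438.13816 mL; 2.82 has 3 s.f., so the result keeps min(4, 3) = 3 s.f.
Rounded to 3 significant figures: 2.44 × 10³ mL.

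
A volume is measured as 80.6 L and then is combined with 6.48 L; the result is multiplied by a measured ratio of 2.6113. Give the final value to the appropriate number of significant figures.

227 L

80.6 L + 6.48 L = 87.08 L; the sum is limited to 1 decimal place (3 s.f.).
Carrying full precision, 87.08 × 2.6113 = 227.392004 L; 2.6113 has 5 s.f., so the result keeps min(3, 5) = 3 s.f.
Rounded to 3 significant figures: 227 L.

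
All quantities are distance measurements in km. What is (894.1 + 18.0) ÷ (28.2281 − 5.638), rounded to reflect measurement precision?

894.1 + 18.0 = 912.1, limited to 1 d.p. → 4 s.f.; 28.2281 − 5.638 = 22.5901, limited to 3 d.p. → 5 s.f.
Carrying full precision, 912.1 ÷ 22.5901 = 40.3760939527…; keep min(4, 5) = 4 s.f.
Rounded to 4 significant figures: 40.38.

40.38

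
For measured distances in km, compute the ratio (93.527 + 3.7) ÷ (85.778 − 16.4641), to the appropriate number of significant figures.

1.40

93.527 + 3.7 = 97.227, limited to 1 d.p. → 3 s.f.; 85.778 − 16.4641 = 69.3139, limited to 3 d.p. → 5 s.f.
Carrying full precision, 97.227 ÷ 69.3139 = 1.40270566221…; keep min(3, 5) = 3 s.f.
Rounded to 3 significant figures: 1.40.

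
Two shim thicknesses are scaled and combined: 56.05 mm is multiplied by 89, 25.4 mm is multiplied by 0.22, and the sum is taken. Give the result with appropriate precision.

5.0 × 10³ mm

56.05 × 89 = 4988.45 → 5.0 × 10³ mm (2 s.f., last digit at the 10^2 place).
25.4 × 0.22 = 5.588 → 5.6 mm (2 s.f., last digit at the 10^-1 place).
Sum: 4994.038 mm; keep the coarser place, 10^2.
Result: 5.0 × 10³ mm.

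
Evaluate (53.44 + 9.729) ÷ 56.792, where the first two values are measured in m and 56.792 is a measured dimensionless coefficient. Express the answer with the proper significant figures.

53.44 m + 9.729 m = 63.169 m; the sum is limited to 2 decimal places (4 s.f.).
Carrying full precision, 63.169 ÷ 56.792 = 1.11228694182… m; 56.792 has 5 s.f., so the result keeps min(4, 5) = 4 s.f.
Rounded to 4 significant figures: 1.112 m.

1.112 m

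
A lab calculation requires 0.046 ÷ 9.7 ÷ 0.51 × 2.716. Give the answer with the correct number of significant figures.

0.025

0.046 ÷ 9.7 ÷ 0.51 × 2.716 = 0.0252549019608…
Multiplication/division keeps the fewest significant figures: 0.046 → 2 s.f., 9.7 → 2 s.f., 0.51 → 2 s.f., 2.716 → 4 s.f.; limit is 2.
Rounded to 2 significant figures: 0.025.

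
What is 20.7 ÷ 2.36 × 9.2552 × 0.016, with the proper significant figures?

1.3

20.7 ÷ 2.36 × 9.2552 × 0.016 = 1.29886535593…
Multiplication/division keeps the fewest significant figures: 20.7 → 3 s.f., 2.36 → 3 s.f., 9.2552 → 5 s.f., 0.016 → 2 s.f.; limit is 2.
Rounded to 2 significant figures: 1.3.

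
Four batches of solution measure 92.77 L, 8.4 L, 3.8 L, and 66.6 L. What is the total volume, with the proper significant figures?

171.6 L

92.77 L + 8.4 L + 3.8 L + 66.6 L = 171.57 L.
Addition/subtraction keeps the fewest decimal places: 92.77 → 2 decimal places, 8.4 → 1 decimal place, 3.8 → 1 decimal place, 66.6 → 1 decimal place; limit is 1.
Rounded to 1 decimal place: 171.6 L.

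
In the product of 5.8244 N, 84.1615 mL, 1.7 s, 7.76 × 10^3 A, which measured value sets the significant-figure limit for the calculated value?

5.8244 N → 5 s.f.; 84.1615 mL → 6 s.f.; 1.7 s → 2 s.f.; 7.76 × 10^3 A → 3 s.f.
The fewest is 2 significant figures, from 1.7 s.

1.7 s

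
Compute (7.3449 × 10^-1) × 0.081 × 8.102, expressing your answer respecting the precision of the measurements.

0.48

(7.3449 × 10^-1) × 0.081 × 8.102 = 0.48201787638
Multiplication/division keeps the fewest significant figures: 7.3449 × 10^-1 → 5 s.f., 0.081 → 2 s.f., 8.102 → 4 s.f.; limit is 2.
Rounded to 2 significant figures: 0.48.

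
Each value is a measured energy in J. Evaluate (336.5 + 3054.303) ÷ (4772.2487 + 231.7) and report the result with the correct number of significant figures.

0.67763

336.5 + 3054.303 = 3390.803, limited to 1 d.p. → 5 s.f.; 4772.2487 + 231.7 = 5003.9487, limited to 1 d.p. → 5 s.f.
Carrying full precision, 3390.803 ÷ 5003.9487 = 0.677625452075…; keep min(5, 5) = 5 s.f.
Rounded to 5 significant figures: 0.67763.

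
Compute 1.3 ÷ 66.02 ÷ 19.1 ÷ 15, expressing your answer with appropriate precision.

6.9 × 10^-5

1.3 ÷ 66.02 ÷ 19.1 ÷ 15 = 0.0000687295034082…
Multiplication/division keeps the fewest significant figures: 1.3 → 2 s.f., 66.02 → 4 s.f., 19.1 → 3 s.f., 15 → 2 s.f.; limit is 2.
Rounded to 2 significant figures: 6.9 × 10^-5.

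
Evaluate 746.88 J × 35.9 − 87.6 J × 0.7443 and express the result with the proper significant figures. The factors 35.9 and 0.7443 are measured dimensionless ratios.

2.67 × 10⁴ J

746.88 × 35.9 = 26812.992 → 2.68 × 10⁴ J (3 s.f., last digit at the 10^2 place).
87.6 × 0.7443 = 65.20068 → 65.2 J (3 s.f., last digit at the 10^-1 place).
Difference: 26747.79132 J; keep the coarser place, 10^2.
Result: 2.67 × 10⁴ J.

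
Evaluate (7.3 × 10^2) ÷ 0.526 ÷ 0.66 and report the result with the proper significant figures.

(7.3 × 10^2) ÷ 0.526 ÷ 0.66 = 2102.77681761…
Multiplication/division keeps the fewest significant figures: 7.3 × 10^2 → 2 s.f., 0.526 → 3 s.f., 0.66 → 2 s.f.; limit is 2.
Rounded to 2 significant figures: 2.1 × 10^3.

2.1 × 10^3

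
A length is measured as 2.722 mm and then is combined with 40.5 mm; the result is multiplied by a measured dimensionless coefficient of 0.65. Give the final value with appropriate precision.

28 mm

2.722 mm + 40.5 mm = 43.222 mm; the sum is limited to 1 decimal place (3 s.f.).
Carrying full precision, 43.222 × 0.65 = 28.0943 mm; 0.65 has 2 s.f., so the result keeps min(3, 2) = 2 s.f.
Rounded to 2 significant figures: 28 mm.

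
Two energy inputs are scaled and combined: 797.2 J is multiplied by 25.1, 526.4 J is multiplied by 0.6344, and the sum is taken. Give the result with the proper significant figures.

2.03 × 10⁴ J

797.2 × 25.1 = 20009.72 → 2.00 × 10⁴ J (3 s.f., last digit at the 10^2 place).
526.4 × 0.6344 = 333.94816 → 333.9 J (4 s.f., last digit at the 10^-1 place).
Sum: 20343.66816 J; keep the coarser place, 10^2.
Result: 2.03 × 10⁴ J.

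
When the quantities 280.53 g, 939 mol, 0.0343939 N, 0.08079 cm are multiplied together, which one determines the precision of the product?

280.53 g → 5 s.f.; 939 mol → 3 s.f.; 0.0343939 N → 6 s.f.; 0.08079 cm → 4 s.f.
The fewest is 3 significant figures, from 939 mol.

939 mol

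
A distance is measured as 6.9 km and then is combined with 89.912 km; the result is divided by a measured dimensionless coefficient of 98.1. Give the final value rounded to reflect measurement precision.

6.9 km + 89.912 km = 96.812 km; the sum is limited to 1 decimal place (3 s.f.).
Carrying full precision, 96.812 ÷ 98.1 = 0.986870540265… km; 98.1 has 3 s.f., so the result keeps min(3, 3) = 3 s.f.
Rounded to 3 significant figures: 0.987 km.

0.987 km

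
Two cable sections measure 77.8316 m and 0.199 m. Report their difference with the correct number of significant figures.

77.8316 m − 0.199 m = 77.6326 m.
Addition/subtraction keeps the fewest decimal places: 77.8316 → 4 decimal places, 0.199 → 3 decimal places; limit is 3.
Rounded to 3 decimal places: 77.633 m.

77.633 m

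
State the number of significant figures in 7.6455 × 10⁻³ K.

7.6455 × 10⁻³: in scientific notation every digit of the coefficient is significant.

5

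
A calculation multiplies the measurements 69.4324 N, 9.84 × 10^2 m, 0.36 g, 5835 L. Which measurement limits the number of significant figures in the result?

0.36 g

69.4324 N → 6 s.f.; 9.84 × 10^2 m → 3 s.f.; 0.36 g → 2 s.f.; 5835 L → 4 s.f.
The fewest is 2 significant figures, from 0.36 g.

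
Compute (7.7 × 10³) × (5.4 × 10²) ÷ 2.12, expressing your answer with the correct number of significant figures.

(7.7 × 10³) × (5.4 × 10²) ÷ 2.12 = 1961320.75472…
Multiplication/division keeps the fewest significant figures: 7.7 × 10³ → 2 s.f., 5.4 × 10² → 2 s.f., 2.12 → 3 s.f.; limit is 2.
Rounded to 2 significant figures: 2.0 × 10⁶.

2.0 × 10⁶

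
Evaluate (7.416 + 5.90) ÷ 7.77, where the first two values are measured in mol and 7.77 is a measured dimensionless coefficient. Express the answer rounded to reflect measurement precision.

7.416 mol + 5.90 mol = 13.316 mol; the sum is limited to 2 decimal places (4 s.f.).
Carrying full precision, 13.316 ÷ 7.77 = 1.71377091377… mol; 7.77 has 3 s.f., so the result keeps min(4, 3) = 3 s.f.
Rounded to 3 significant figures: 1.71 mol.

1.71 mol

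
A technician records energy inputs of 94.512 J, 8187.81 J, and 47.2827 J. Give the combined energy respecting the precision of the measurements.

8.32960 × 10³ J

94.512 J + 8187.81 J + 47.2827 J = 8329.6047 J.
Addition/subtraction keeps the fewest decimal places: 94.512 → 3 decimal places, 8187.81 → 2 decimal places, 47.2827 → 4 decimal places; limit is 2.
Rounded to 2 decimal places: 8.32960 × 10³ J.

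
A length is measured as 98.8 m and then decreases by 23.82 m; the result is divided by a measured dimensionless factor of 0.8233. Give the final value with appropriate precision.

91.1 m

98.8 m − 23.82 m = 74.98 m; the difference is limited to 1 decimal place (3 s.f.).
Carrying full precision, 74.98 ÷ 0.8233 = 91.0725130572… m; 0.8233 has 4 s.f., so the result keeps min(3, 4) = 3 s.f.
Rounded to 3 significant figures: 91.1 m.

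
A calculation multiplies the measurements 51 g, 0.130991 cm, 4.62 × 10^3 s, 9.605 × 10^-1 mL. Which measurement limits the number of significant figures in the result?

51 g → 2 s.f.; 0.130991 cm → 6 s.f.; 4.62 × 10^3 s → 3 s.f.; 9.605 × 10^-1 mL → 4 s.f.
The fewest is 2 significant figures, from 51 g.

51 g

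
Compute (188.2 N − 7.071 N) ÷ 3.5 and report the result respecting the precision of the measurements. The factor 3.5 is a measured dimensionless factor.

188.2 N − 7.071 N = 181.129 N; the difference is limited to 1 decimal place (4 s.f.).
Carrying full precision, 181.129 ÷ 3.5 = 51.7511428571… N; 3.5 has 2 s.f., so the result keeps min(4, 2) = 2 s.f.
Rounded to 2 significant figures: 52 N.

52 N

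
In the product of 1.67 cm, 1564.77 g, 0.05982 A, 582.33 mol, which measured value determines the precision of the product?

1.67 cm → 3 s.f.; 1564.77 g → 6 s.f.; 0.05982 A → 4 s.f.; 582.33 mol → 5 s.f.
The fewest is 3 significant figures, from 1.67 cm.

1.67 cm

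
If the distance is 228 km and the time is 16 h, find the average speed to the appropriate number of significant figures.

14 km/h

average speed = 228 km ÷ 16 h = 14.25 km/h.
228 has 3 significant figures; 16 has 2.
Division/multiplication keeps the fewest: 2 significant figures.
Rounded: 14 km/h.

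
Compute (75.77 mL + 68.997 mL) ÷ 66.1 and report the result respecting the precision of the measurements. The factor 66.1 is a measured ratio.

75.77 mL + 68.997 mL = 144.767 mL; the sum is limited to 2 decimal places (5 s.f.).
Carrying full precision, 144.767 ÷ 66.1 = 2.19012102874… mL; 66.1 has 3 s.f., so the result keeps min(5, 3) = 3 s.f.
Rounded to 3 significant figures: 2.19 mL.

2.19 mL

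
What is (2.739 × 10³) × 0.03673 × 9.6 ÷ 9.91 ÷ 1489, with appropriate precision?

0.065

(2.739 × 10³) × 0.03673 × 9.6 ÷ 9.91 ÷ 1489 = 0.0654509329432…
Multiplication/division keeps the fewest significant figures: 2.739 × 10³ → 4 s.f., 0.03673 → 4 s.f., 9.6 → 2 s.f., 9.91 → 3 s.f., 1489 → 4 s.f.; limit is 2.
Rounded to 2 significant figures: 0.065.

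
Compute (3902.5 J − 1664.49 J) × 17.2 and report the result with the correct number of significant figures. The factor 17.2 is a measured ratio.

3.85 × 10⁴ J

3902.5 J − 1664.49 J = 2238.01 J; the difference is limited to 1 decimal place (5 s.f.).
Carrying full precision, 2238.01 × 17.2 = 38493.772 J; 17.2 has 3 s.f., so the result keeps min(5, 3) = 3 s.f.
Rounded to 3 significant figures: 3.85 × 10⁴ J.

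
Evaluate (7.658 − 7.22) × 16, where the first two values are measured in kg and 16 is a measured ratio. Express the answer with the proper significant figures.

7.0 kg

7.658 kg − 7.22 kg = 0.438 kg; the difference is limited to 2 decimal places (2 s.f.).
Carrying full precision, 0.438 × 16 = 7.008 kg; 16 has 2 s.f., so the result keeps min(2, 2) = 2 s.f.
Rounded to 2 significant figures: 7.0 kg.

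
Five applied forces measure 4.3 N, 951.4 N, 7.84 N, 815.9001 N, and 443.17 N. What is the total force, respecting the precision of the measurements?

4.3 N + 951.4 N + 7.84 N + 815.9001 N + 443.17 N = 2222.6101 N.
Addition/subtraction keeps the fewest decimal places: 4.3 → 1 decimal place, 951.4 → 1 decimal place, 7.84 → 2 decimal places, 815.9001 → 4 decimal places, 443.17 → 2 decimal places; limit is 1.
Rounded to 1 decimal place: 2222.6 N.

2222.6 N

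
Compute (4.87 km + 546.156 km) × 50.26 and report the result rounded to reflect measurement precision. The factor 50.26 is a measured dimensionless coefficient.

2.769 × 10^4 km

4.87 km + 546.156 km = 551.026 km; the sum is limited to 2 decimal places (5 s.f.).
Carrying full precision, 551.026 × 50.26 = 27694.56676 km; 50.26 has 4 s.f., so the result keeps min(5, 4) = 4 s.f.
Rounded to 4 significant figures: 2.769 × 10^4 km.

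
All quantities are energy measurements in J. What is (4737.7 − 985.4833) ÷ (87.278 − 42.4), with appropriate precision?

83.6

4737.7 − 985.4833 = 3752.2167, limited to 1 d.p. → 5 s.f.; 87.278 − 42.4 = 44.878, limited to 1 d.p. → 3 s.f.
Carrying full precision, 3752.2167 ÷ 44.878 = 83.609267347…; keep min(5, 3) = 3 s.f.
Rounded to 3 significant figures: 83.6.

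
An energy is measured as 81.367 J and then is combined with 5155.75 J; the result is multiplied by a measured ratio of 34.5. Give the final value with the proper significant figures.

81.367 J + 5155.75 J = 5237.117 J; the sum is limited to 2 decimal places (6 s.f.).
Carrying full precision, 5237.117 × 34.5 = 180680.5365 J; 34.5 has 3 s.f., so the result keeps min(6, 3) = 3 s.f.
Rounded to 3 significant figures: 1.81 × 10⁵ J.

1.81 × 10⁵ J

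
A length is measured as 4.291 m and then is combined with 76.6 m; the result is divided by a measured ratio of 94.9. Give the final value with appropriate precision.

0.852 m

4.291 m + 76.6 m = 80.891 m; the sum is limited to 1 decimal place (3 s.f.).
Carrying full precision, 80.891 ÷ 94.9 = 0.852381454162… m; 94.9 has 3 s.f., so the result keeps min(3, 3) = 3 s.f.
Rounded to 3 significant figures: 0.852 m.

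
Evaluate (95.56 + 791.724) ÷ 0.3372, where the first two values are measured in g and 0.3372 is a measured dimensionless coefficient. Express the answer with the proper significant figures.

95.56 g + 791.724 g = 887.284 g; the sum is limited to 2 decimal places (5 s.f.).
Carrying full precision, 887.284 ÷ 0.3372 = 2631.32858837… g; 0.3372 has 4 s.f., so the result keeps min(5, 4) = 4 s.f.
Rounded to 4 significant figures: 2.631 × 10³ g.

2.631 × 10³ g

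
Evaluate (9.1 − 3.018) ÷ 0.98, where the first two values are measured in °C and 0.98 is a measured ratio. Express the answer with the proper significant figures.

9.1 °C − 3.018 °C = 6.082 °C; the difference is limited to 1 decimal place (2 s.f.).
Carrying full precision, 6.082 ÷ 0.98 = 6.20612244898… °C; 0.98 has 2 s.f., so the result keeps min(2, 2) = 2 s.f.
Rounded to 2 significant figures: 6.2 °C.

6.2 °C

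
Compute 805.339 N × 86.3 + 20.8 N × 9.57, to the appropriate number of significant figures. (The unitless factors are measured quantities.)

6.97 × 10^4 N

805.339 × 86.3 = 69500.7557 → 6.95 × 10^4 N (3 s.f., last digit at the 10^2 place).
20.8 × 9.57 = 199.056 → 199 N (3 s.f., last digit at the 10^0 place).
Sum: 69699.8117 N; keep the coarser place, 10^2.
Result: 6.97 × 10^4 N.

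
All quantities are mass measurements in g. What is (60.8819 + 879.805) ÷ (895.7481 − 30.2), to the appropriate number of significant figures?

1.087

60.8819 + 879.805 = 940.6869, limited to 3 d.p. → 6 s.f.; 895.7481 − 30.2 = 865.5481, limited to 1 d.p. → 4 s.f.
Carrying full precision, 940.6869 ÷ 865.5481 = 1.08681065789…; keep min(6, 4) = 4 s.f.
Rounded to 4 significant figures: 1.087.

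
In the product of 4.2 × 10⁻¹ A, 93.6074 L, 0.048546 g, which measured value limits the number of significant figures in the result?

4.2 × 10⁻¹ A → 2 s.f.; 93.6074 L → 6 s.f.; 0.048546 g → 5 s.f.
The fewest is 2 significant figures, from 4.2 × 10⁻¹ A.

4.2 × 10⁻¹ A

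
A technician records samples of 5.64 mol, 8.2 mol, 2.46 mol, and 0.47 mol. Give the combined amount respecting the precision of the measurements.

5.64 mol + 8.2 mol + 2.46 mol + 0.47 mol = 16.77 mol.
Addition/subtraction keeps the fewest decimal places: 5.64 → 2 decimal places, 8.2 → 1 decimal place, 2.46 → 2 decimal places, 0.47 → 2 decimal places; limit is 1.
Rounded to 1 decimal place: 16.8 mol.

16.8 mol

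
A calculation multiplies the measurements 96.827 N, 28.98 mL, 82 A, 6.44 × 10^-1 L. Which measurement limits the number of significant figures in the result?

82 A

96.827 N → 5 s.f.; 28.98 mL → 4 s.f.; 82 A → 2 s.f.; 6.44 × 10^-1 L → 3 s.f.
The fewest is 2 significant figures, from 82 A.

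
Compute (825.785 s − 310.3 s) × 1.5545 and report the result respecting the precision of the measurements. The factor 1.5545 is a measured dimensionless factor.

825.785 s − 310.3 s = 515.485 s; the difference is limited to 1 decimal place (4 s.f.).
Carrying full precision, 515.485 × 1.5545 = 801.3214325 s; 1.5545 has 5 s.f., so the result keeps min(4, 5) = 4 s.f.
Rounded to 4 significant figures: 801.3 s.

801.3 s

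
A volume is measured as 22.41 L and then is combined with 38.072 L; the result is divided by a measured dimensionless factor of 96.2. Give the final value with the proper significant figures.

22.41 L + 38.072 L = 60.482 L; the sum is limited to 2 decimal places (4 s.f.).
Carrying full precision, 60.482 ÷ 96.2 = 0.628711018711… L; 96.2 has 3 s.f., so the result keeps min(4, 3) = 3 s.f.
Rounded to 3 significant figures: 0.629 L.

0.629 L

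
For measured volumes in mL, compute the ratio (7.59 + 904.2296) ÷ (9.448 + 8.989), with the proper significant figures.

49.456

7.59 + 904.2296 = 911.8196, limited to 2 d.p. → 5 s.f.; 9.448 + 8.989 = 18.437, limited to 3 d.p. → 5 s.f.
Carrying full precision, 911.8196 ÷ 18.437 = 49.4559635516…; keep min(5, 5) = 5 s.f.
Rounded to 5 significant figures: 49.456.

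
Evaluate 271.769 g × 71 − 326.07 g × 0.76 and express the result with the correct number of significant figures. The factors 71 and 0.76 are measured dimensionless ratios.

1.9 × 10⁴ g

271.769 × 71 = 19295.599 → 1.9 × 10⁴ g (2 s.f., last digit at the 10^3 place).
326.07 × 0.76 = 247.8132 → 2.5 × 10² g (2 s.f., last digit at the 10^1 place).
Difference: 19047.7858 g; keep the coarser place, 10^3.
Result: 1.9 × 10⁴ g.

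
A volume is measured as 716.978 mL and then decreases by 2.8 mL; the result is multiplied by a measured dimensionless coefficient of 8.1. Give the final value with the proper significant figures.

5.8 × 10³ mL

716.978 mL − 2.8 mL = 714.178 mL; the difference is limited to 1 decimal place (4 s.f.).
Carrying full precision, 714.178 × 8.1 = 5784.8418 mL; 8.1 has 2 s.f., so the result keeps min(4, 2) = 2 s.f.
Rounded to 2 significant figures: 5.8 × 10³ mL.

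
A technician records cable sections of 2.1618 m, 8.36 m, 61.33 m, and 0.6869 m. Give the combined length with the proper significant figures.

2.1618 m + 8.36 m + 61.33 m + 0.6869 m = 72.5387 m.
Addition/subtraction keeps the fewest decimal places: 2.1618 → 4 decimal places, 8.36 → 2 decimal places, 61.33 → 2 decimal places, 0.6869 → 4 decimal places; limit is 2.
Rounded to 2 decimal places: 72.54 m.

72.54 m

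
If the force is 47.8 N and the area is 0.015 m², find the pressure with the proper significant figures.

3.2 × 10³ Pa

pressure = 47.8 N ÷ 0.015 m² = 3186.66666667… Pa.
47.8 has 3 significant figures; 0.015 has 2.
Division/multiplication keeps the fewest: 2 significant figures.
Rounded: 3.2 × 10³ Pa.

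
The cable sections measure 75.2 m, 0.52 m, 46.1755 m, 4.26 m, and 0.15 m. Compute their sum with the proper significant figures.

126.3 m

75.2 m + 0.52 m + 46.1755 m + 4.26 m + 0.15 m = 126.3055 m.
Addition/subtraction keeps the fewest decimal places: 75.2 → 1 decimal place, 0.52 → 2 decimal places, 46.1755 → 4 decimal places, 4.26 → 2 decimal places, 0.15 → 2 decimal places; limit is 1.
Rounded to 1 decimal place: 126.3 m.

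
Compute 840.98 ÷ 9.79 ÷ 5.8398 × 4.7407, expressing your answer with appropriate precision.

840.98 ÷ 9.79 ÷ 5.8398 × 4.7407 = 69.7344653141…
Multiplication/division keeps the fewest significant figures: 840.98 → 5 s.f., 9.79 → 3 s.f., 5.8398 → 5 s.f., 4.7407 → 5 s.f.; limit is 3.
Rounded to 3 significant figures: 69.7.

69.7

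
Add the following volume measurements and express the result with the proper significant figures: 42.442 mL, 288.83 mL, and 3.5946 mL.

334.87 mL

42.442 mL + 288.83 mL + 3.5946 mL = 334.8666 mL.
Addition/subtraction keeps the fewest decimal places: 42.442 → 3 decimal places, 288.83 → 2 decimal places, 3.5946 → 4 decimal places; limit is 2.
Rounded to 2 decimal places: 334.87 mL.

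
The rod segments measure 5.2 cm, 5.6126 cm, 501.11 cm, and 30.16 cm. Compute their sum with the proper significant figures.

542.1 cm

5.2 cm + 5.6126 cm + 501.11 cm + 30.16 cm = 542.0826 cm.
Addition/subtraction keeps the fewest decimal places: 5.2 → 1 decimal place, 5.6126 → 4 decimal places, 501.11 → 2 decimal places, 30.16 → 2 decimal places; limit is 1.
Rounded to 1 decimal place: 542.1 cm.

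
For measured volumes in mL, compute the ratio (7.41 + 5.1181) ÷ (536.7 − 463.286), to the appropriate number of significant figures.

0.171

7.41 + 5.1181 = 12.5281, limited to 2 d.p. → 4 s.f.; 536.7 − 463.286 = 73.414, limited to 1 d.p. → 3 s.f.
Carrying full precision, 12.5281 ÷ 73.414 = 0.170650012259…; keep min(4, 3) = 3 s.f.
Rounded to 3 significant figures: 0.171.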